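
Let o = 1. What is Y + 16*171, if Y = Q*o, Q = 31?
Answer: 2767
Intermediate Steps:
Y = 31 (Y = 31*1 = 31)
Y + 16*171 = 31 + 16*171 = 31 + 2736 = 2767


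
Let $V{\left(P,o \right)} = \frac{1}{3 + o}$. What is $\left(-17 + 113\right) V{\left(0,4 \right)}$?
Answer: $\frac{96}{7} \approx 13.714$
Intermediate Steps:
$\left(-17 + 113\right) V{\left(0,4 \right)} = \frac{-17 + 113}{3 + 4} = \frac{96}{7}$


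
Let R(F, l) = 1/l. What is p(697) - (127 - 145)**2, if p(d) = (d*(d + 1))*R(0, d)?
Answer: 374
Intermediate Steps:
p(d) = 1 + d (p(d) = (d*(d + 1))/d = (d*(1 + d))/d = 1 + d)
p(697) - (127 - 145)**2 = (1 + 697) - (127 - 145)**2 = 698 - 1*(-18)**2 = 698 - 1*324 = 698 - 324 = 374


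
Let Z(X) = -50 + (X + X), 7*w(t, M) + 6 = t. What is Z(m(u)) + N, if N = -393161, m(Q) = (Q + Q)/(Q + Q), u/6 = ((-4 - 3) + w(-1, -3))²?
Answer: -393209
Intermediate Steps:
w(t, M) = -6/7 + t/7
u = 384 (u = 6*((-4 - 3) + (-6/7 + (⅐)*(-1)))² = 6*(-7 + (-6/7 - ⅐))² = 6*(-7 - 1)² = 6*(-8)² = 6*64 = 384)
m(Q) = 1 (m(Q) = (2*Q)/((2*Q)) = (2*Q)*(1/(2*Q)) = 1)
Z(X) = -50 + 2*X
Z(m(u)) + N = (-50 + 2*1) - 393161 = (-50 + 2) - 393161 = -48 - 393161 = -393209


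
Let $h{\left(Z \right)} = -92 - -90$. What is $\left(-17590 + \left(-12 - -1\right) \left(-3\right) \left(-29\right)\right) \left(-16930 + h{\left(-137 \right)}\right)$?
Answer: $314037804$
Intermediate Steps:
$h{\left(Z \right)} = -2$ ($h{\left(Z \right)} = -92 + 90 = -2$)
$\left(-17590 + \left(-12 - -1\right) \left(-3\right) \left(-29\right)\right) \left(-16930 + h{\left(-137 \right)}\right) = \left(-17590 + \left(-12 - -1\right) \left(-3\right) \left(-29\right)\right) \left(-16930 - 2\right) = \left(-17590 + \left(-12 + 1\right) \left(-3\right) \left(-29\right)\right) \left(-16932\right) = \left(-17590 + \left(-11\right) \left(-3\right) \left(-29\right)\right) \left(-16932\right) = \left(-17590 + 33 \left(-29\right)\right) \left(-16932\right) = \left(-17590 - 957\right) \left(-16932\right) = \left(-18547\right) \left(-16932\right) = 314037804$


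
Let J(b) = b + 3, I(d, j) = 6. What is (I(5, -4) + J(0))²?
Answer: 81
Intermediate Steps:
J(b) = 3 + b
(I(5, -4) + J(0))² = (6 + (3 + 0))² = (6 + 3)² = 9² = 81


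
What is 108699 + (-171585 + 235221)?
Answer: 172335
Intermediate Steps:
108699 + (-171585 + 235221) = 108699 + 63636 = 172335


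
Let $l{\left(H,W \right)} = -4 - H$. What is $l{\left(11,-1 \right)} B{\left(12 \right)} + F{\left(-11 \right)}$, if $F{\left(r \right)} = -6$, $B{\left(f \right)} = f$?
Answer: $-186$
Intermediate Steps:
$l{\left(11,-1 \right)} B{\left(12 \right)} + F{\left(-11 \right)} = \left(-4 - 11\right) 12 - 6 = \left(-15\right) 12 - 6 = -180 - 6 = -186$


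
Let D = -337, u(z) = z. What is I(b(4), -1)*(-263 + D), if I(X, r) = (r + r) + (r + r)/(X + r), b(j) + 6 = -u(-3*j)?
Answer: 1440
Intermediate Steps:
b(j) = -6 + 3*j (b(j) = -6 - (-3)*j = -6 + 3*j)
I(X, r) = 2*r + 2*r/(X + r) (I(X, r) = 2*r + (2*r)/(X + r) = 2*r + 2*r/(X + r))
I(b(4), -1)*(-263 + D) = (2*(-1)*(1 + (-6 + 3*4) - 1)/((-6 + 3*4) - 1))*(-263 - 337) = (2*(-1)*(1 + (-6 + 12) - 1)/((-6 + 12) - 1))*(-600) = (2*(-1)*(1 + 6 - 1)/(6 - 1))*(-600) = (2*(-1)*6/5)*(-600) = (2*(-1)*(1/5)*6)*(-600) = -12/5*(-600) = 1440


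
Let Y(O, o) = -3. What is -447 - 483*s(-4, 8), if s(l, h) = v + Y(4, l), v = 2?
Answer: 36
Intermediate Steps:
s(l, h) = -1 (s(l, h) = 2 - 3 = -1)
-447 - 483*s(-4, 8) = -447 - 483*(-1) = -447 + 483 = 36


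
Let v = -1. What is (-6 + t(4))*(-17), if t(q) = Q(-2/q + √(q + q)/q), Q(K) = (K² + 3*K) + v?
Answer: 527/4 - 17*√2 ≈ 107.71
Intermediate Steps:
Q(K) = -1 + K² + 3*K (Q(K) = (K² + 3*K) - 1 = -1 + K² + 3*K)
t(q) = -1 + (-2/q + √2/√q)² - 6/q + 3*√2/√q (t(q) = -1 + (-2/q + √(q + q)/q)² + 3*(-2/q + √(q + q)/q) = -1 + (-2/q + √(2*q)/q)² + 3*(-2/q + √(2*q)/q) = -1 + (-2/q + (√2*√q)/q)² + 3*(-2/q + (√2*√q)/q) = -1 + (-2/q + √2/√q)² + 3*(-2/q + √2/√q) = -1 + (-2/q + √2/√q)² + (-6/q + 3*√2/√q) = -1 + (-2/q + √2/√q)² - 6/q + 3*√2/√q)
(-6 + t(4))*(-17) = (-6 + (-1 - 4/4 + 4/4² - 4*√2/4^(3/2) + 3*√2/√4))*(-17) = (-6 + (-1 - 4*¼ + 4*(1/16) - 4*√2*⅛ + 3*√2*(½)))*(-17) = (-6 + (-1 - 1 + ¼ - √2/2 + 3*√2/2))*(-17) = (-6 + (-7/4 + √2))*(-17) = (-31/4 + √2)*(-17) = 527/4 - 17*√2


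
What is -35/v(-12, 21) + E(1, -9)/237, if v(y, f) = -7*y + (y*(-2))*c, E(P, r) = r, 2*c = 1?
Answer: -3053/7584 ≈ -0.40256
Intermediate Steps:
c = 1/2 (c = (1/2)*1 = 1/2 ≈ 0.50000)
v(y, f) = -8*y (v(y, f) = -7*y + (y*(-2))*(1/2) = -7*y - 2*y*(1/2) = -7*y - y = -8*y)
-35/v(-12, 21) + E(1, -9)/237 = -35/((-8*(-12))) - 9/237 = -35/96 - 9*1/237 = -35*1/96 - 3/79 = -35/96 - 3/79 = -3053/7584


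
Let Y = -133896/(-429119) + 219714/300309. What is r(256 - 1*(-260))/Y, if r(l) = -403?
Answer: -17311308000571/44831208610 ≈ -386.14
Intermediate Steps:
Y = 44831208610/42956099257 (Y = -133896*(-1/429119) + 219714*(1/300309) = 133896/429119 + 73238/100103 = 44831208610/42956099257 ≈ 1.0437)
r(256 - 1*(-260))/Y = -403/44831208610/42956099257 = -403*42956099257/44831208610 = -17311308000571/44831208610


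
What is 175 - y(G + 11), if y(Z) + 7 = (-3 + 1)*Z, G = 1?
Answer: 206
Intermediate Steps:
y(Z) = -7 - 2*Z (y(Z) = -7 + (-3 + 1)*Z = -7 - 2*Z)
175 - y(G + 11) = 175 - (-7 - 2*(1 + 11)) = 175 - (-7 - 2*12) = 175 - (-7 - 24) = 175 - 1*(-31) = 175 + 31 = 206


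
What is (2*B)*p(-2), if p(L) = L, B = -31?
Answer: 124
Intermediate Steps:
(2*B)*p(-2) = (2*(-31))*(-2) = -62*(-2) = 124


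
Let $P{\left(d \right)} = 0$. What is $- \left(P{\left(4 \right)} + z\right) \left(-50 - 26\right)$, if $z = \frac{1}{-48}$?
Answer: $- \frac{19}{12} \approx -1.5833$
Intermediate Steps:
$z = - \frac{1}{48} \approx -0.020833$
$- \left(P{\left(4 \right)} + z\right) \left(-50 - 26\right) = - \left(0 - \frac{1}{48}\right) \left(-50 - 26\right) = - \frac{\left(-1\right) \left(-76\right)}{48} = \left(-1\right) \frac{19}{12} = - \frac{19}{12}$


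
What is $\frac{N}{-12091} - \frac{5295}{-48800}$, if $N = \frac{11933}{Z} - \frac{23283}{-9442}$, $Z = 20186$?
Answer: $\frac{608694361773997}{5622977070272480} \approx 0.10825$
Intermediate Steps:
$N = \frac{145665506}{47649053}$ ($N = \frac{11933}{20186} - \frac{23283}{-9442} = 11933 \cdot \frac{1}{20186} - - \frac{23283}{9442} = \frac{11933}{20186} + \frac{23283}{9442} = \frac{145665506}{47649053} \approx 3.057$)
$\frac{N}{-12091} - \frac{5295}{-48800} = \frac{145665506}{47649053 \left(-12091\right)} - \frac{5295}{-48800} = \frac{145665506}{47649053} \left(- \frac{1}{12091}\right) - - \frac{1059}{9760} = - \frac{145665506}{576124699823} + \frac{1059}{9760} = \frac{608694361773997}{5622977070272480}$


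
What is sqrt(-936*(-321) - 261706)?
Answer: 25*sqrt(62) ≈ 196.85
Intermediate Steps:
sqrt(-936*(-321) - 261706) = sqrt(300456 - 261706) = sqrt(38750) = 25*sqrt(62)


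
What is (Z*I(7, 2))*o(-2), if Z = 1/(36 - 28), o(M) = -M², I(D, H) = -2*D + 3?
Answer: 11/2 ≈ 5.5000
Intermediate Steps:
I(D, H) = 3 - 2*D
Z = ⅛ (Z = 1/8 = ⅛ ≈ 0.12500)
(Z*I(7, 2))*o(-2) = ((3 - 2*7)/8)*(-1*(-2)²) = ((3 - 14)/8)*(-1*4) = ((⅛)*(-11))*(-4) = -11/8*(-4) = 11/2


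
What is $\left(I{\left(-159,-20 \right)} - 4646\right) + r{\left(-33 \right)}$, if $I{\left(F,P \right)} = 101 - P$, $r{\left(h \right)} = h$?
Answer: $-4558$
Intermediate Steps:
$\left(I{\left(-159,-20 \right)} - 4646\right) + r{\left(-33 \right)} = \left(\left(101 - -20\right) - 4646\right) - 33 = \left(\left(101 + 20\right) - 4646\right) - 33 = \left(121 - 4646\right) - 33 = -4525 - 33 = -4558$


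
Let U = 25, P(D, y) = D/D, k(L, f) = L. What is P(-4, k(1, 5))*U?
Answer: 25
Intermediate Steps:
P(D, y) = 1
P(-4, k(1, 5))*U = 1*25 = 25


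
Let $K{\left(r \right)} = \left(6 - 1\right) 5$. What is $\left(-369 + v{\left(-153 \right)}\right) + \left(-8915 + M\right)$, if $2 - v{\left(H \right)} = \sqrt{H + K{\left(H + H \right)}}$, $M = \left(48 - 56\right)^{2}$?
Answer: $-9218 - 8 i \sqrt{2} \approx -9218.0 - 11.314 i$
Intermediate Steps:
$K{\left(r \right)} = 25$ ($K{\left(r \right)} = 5 \cdot 5 = 25$)
$M = 64$ ($M = \left(-8\right)^{2} = 64$)
$v{\left(H \right)} = 2 - \sqrt{25 + H}$ ($v{\left(H \right)} = 2 - \sqrt{H + 25} = 2 - \sqrt{25 + H}$)
$\left(-369 + v{\left(-153 \right)}\right) + \left(-8915 + M\right) = \left(-369 + \left(2 - \sqrt{25 - 153}\right)\right) + \left(-8915 + 64\right) = \left(-369 + \left(2 - \sqrt{-128}\right)\right) - 8851 = \left(-369 + \left(2 - 8 i \sqrt{2}\right)\right) - 8851 = \left(-367 - 8 i \sqrt{2}\right) - 8851 = -9218 - 8 i \sqrt{2}$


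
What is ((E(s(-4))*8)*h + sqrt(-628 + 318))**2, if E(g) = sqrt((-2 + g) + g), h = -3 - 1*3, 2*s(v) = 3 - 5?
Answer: -9526 + 192*sqrt(310) ≈ -6145.5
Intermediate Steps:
s(v) = -1 (s(v) = (3 - 5)/2 = (1/2)*(-2) = -1)
h = -6 (h = -3 - 3 = -6)
E(g) = sqrt(-2 + 2*g)
((E(s(-4))*8)*h + sqrt(-628 + 318))**2 = ((sqrt(-2 + 2*(-1))*8)*(-6) + sqrt(-628 + 318))**2 = ((sqrt(-2 - 2)*8)*(-6) + sqrt(-310))**2 = ((sqrt(-4)*8)*(-6) + I*sqrt(310))**2 = (((2*I)*8)*(-6) + I*sqrt(310))**2 = ((16*I)*(-6) + I*sqrt(310))**2 = (-96*I + I*sqrt(310))**2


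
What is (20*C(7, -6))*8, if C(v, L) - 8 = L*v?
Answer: -5440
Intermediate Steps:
C(v, L) = 8 + L*v
(20*C(7, -6))*8 = (20*(8 - 6*7))*8 = (20*(8 - 42))*8 = (20*(-34))*8 = -680*8 = -5440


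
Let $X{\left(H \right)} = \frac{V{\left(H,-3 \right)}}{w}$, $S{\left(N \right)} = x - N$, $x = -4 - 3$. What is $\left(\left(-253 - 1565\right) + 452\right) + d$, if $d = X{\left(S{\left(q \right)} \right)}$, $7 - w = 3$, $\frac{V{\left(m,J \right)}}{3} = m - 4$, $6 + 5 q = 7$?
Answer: $- \frac{6872}{5} \approx -1374.4$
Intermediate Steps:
$q = \frac{1}{5}$ ($q = - \frac{6}{5} + \frac{1}{5} \cdot 7 = - \frac{6}{5} + \frac{7}{5} = \frac{1}{5} \approx 0.2$)
$V{\left(m,J \right)} = -12 + 3 m$ ($V{\left(m,J \right)} = 3 \left(m - 4\right) = 3 \left(-4 + m\right) = -12 + 3 m$)
$w = 4$ ($w = 7 - 3 = 4$)
$x = -7$
$S{\left(N \right)} = -7 - N$
$X{\left(H \right)} = -3 + \frac{3 H}{4}$ ($X{\left(H \right)} = \frac{-12 + 3 H}{4} = \left(-12 + 3 H\right) \frac{1}{4} = -3 + \frac{3 H}{4}$)
$d = - \frac{42}{5}$ ($d = -3 + \frac{3 \left(-7 - \frac{1}{5}\right)}{4} = -3 + \frac{3}{4} \left(- \frac{36}{5}\right) = -3 - \frac{27}{5} = - \frac{42}{5} \approx -8.4$)
$\left(\left(-253 - 1565\right) + 452\right) + d = \left(\left(-253 - 1565\right) + 452\right) - \frac{42}{5} = \left(-1818 + 452\right) - \frac{42}{5} = -1366 - \frac{42}{5} = - \frac{6872}{5}$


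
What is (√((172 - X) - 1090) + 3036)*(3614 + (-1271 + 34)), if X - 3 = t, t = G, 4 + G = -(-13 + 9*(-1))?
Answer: 7216572 + 2377*I*√939 ≈ 7.2166e+6 + 72839.0*I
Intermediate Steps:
G = 18 (G = -4 - (-13 + 9*(-1)) = -4 - (-13 - 9) = -4 - 1*(-22) = -4 + 22 = 18)
t = 18
X = 21 (X = 3 + 18 = 21)
(√((172 - X) - 1090) + 3036)*(3614 + (-1271 + 34)) = (√((172 - 1*21) - 1090) + 3036)*(3614 + (-1271 + 34)) = (√((172 - 21) - 1090) + 3036)*(3614 - 1237) = (√(151 - 1090) + 3036)*2377 = (√(-939) + 3036)*2377 = (I*√939 + 3036)*2377 = (3036 + I*√939)*2377 = 7216572 + 2377*I*√939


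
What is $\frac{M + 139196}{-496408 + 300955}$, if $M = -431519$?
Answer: $\frac{97441}{65151} \approx 1.4956$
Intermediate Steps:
$\frac{M + 139196}{-496408 + 300955} = \frac{-431519 + 139196}{-496408 + 300955} = - \frac{292323}{-195453} = \left(-292323\right) \left(- \frac{1}{195453}\right) = \frac{97441}{65151}$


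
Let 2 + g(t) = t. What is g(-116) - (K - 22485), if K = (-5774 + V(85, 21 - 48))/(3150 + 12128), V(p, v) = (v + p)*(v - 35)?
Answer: 170866198/7639 ≈ 22368.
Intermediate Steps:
g(t) = -2 + t
V(p, v) = (-35 + v)*(p + v) (V(p, v) = (p + v)*(-35 + v) = (-35 + v)*(p + v))
K = -4685/7639 (K = (-5774 + ((21 - 48)**2 - 35*85 - 35*(21 - 48) + 85*(21 - 48)))/(3150 + 12128) = (-5774 + ((-27)**2 - 2975 - 35*(-27) + 85*(-27)))/15278 = (-5774 + (729 - 2975 + 945 - 2295))*(1/15278) = (-5774 - 3596)*(1/15278) = -9370*1/15278 = -4685/7639 ≈ -0.61330)
g(-116) - (K - 22485) = (-2 - 116) - (-4685/7639 - 22485) = -118 - 1*(-171767600/7639) = -118 + 171767600/7639 = 170866198/7639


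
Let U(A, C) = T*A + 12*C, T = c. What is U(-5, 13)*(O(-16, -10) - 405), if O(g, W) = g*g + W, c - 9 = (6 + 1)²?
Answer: 21306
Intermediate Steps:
c = 58 (c = 9 + (6 + 1)² = 9 + 7² = 9 + 49 = 58)
T = 58
O(g, W) = W + g² (O(g, W) = g² + W = W + g²)
U(A, C) = 12*C + 58*A (U(A, C) = 58*A + 12*C = 12*C + 58*A)
U(-5, 13)*(O(-16, -10) - 405) = (12*13 + 58*(-5))*((-10 + (-16)²) - 405) = (156 - 290)*((-10 + 256) - 405) = -134*(246 - 405) = -134*(-159) = 21306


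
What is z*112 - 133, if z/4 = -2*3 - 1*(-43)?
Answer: 16443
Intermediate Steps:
z = 148 (z = 4*(-2*3 - 1*(-43)) = 4*(-6 + 43) = 4*37 = 148)
z*112 - 133 = 148*112 - 133 = 16576 - 133 = 16443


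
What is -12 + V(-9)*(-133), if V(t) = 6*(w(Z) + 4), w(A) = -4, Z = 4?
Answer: -12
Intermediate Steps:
V(t) = 0 (V(t) = 6*(-4 + 4) = 6*0 = 0)
-12 + V(-9)*(-133) = -12 + 0*(-133) = -12 + 0 = -12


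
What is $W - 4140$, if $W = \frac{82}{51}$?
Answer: $- \frac{211058}{51} \approx -4138.4$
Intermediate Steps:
$W = \frac{82}{51}$ ($W = 82 \cdot \frac{1}{51} = \frac{82}{51} \approx 1.6078$)
$W - 4140 = \frac{82}{51} - 4140 = - \frac{211058}{51}$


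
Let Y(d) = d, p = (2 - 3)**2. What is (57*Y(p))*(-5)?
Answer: -285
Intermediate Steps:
p = 1 (p = (-1)**2 = 1)
(57*Y(p))*(-5) = (57*1)*(-5) = 57*(-5) = -285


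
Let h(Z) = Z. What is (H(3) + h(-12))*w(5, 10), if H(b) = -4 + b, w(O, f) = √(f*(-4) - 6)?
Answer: -13*I*√46 ≈ -88.17*I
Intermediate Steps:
w(O, f) = √(-6 - 4*f) (w(O, f) = √(-4*f - 6) = √(-6 - 4*f))
(H(3) + h(-12))*w(5, 10) = ((-4 + 3) - 12)*√(-6 - 4*10) = (-1 - 12)*√(-6 - 40) = -13*I*√46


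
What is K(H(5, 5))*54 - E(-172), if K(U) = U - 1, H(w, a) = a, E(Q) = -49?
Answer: 265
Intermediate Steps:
K(U) = -1 + U
K(H(5, 5))*54 - E(-172) = (-1 + 5)*54 - 1*(-49) = 4*54 + 49 = 216 + 49 = 265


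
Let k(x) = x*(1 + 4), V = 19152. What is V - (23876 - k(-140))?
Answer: -5424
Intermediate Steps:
k(x) = 5*x (k(x) = x*5 = 5*x)
V - (23876 - k(-140)) = 19152 - (23876 - 5*(-140)) = 19152 - (23876 - 1*(-700)) = 19152 - (23876 + 700) = 19152 - 1*24576 = 19152 - 24576 = -5424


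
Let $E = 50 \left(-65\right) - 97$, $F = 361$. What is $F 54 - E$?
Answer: $22841$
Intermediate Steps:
$E = -3347$ ($E = -3250 - 97 = -3347$)
$F 54 - E = 361 \cdot 54 - -3347 = 19494 + 3347 = 22841$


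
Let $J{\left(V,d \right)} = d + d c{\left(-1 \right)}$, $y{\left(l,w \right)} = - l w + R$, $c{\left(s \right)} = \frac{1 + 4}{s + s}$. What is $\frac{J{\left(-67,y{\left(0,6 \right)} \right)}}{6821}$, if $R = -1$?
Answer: $\frac{3}{13642} \approx 0.00021991$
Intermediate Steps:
$c{\left(s \right)} = \frac{5}{2 s}$
$y{\left(l,w \right)} = -1 - l w$ ($y{\left(l,w \right)} = - l w - 1 = -1 - l w$)
$J{\left(V,d \right)} = - \frac{3 d}{2}$ ($J{\left(V,d \right)} = d + d \frac{5}{2 \left(-1\right)} = d + d \frac{5}{2} \left(-1\right) = d + d \left(- \frac{5}{2}\right) = d - \frac{5 d}{2} = - \frac{3 d}{2}$)
$\frac{J{\left(-67,y{\left(0,6 \right)} \right)}}{6821} = \frac{\left(- \frac{3}{2}\right) \left(-1 - 0 \cdot 6\right)}{6821} = - \frac{3 \left(-1 + 0\right)}{2} \cdot \frac{1}{6821} = \left(- \frac{3}{2}\right) \left(-1\right) \frac{1}{6821} = \frac{3}{2} \cdot \frac{1}{6821} = \frac{3}{13642}$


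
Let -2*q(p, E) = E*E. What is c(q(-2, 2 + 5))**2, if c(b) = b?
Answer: 2401/4 ≈ 600.25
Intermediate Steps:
q(p, E) = -E**2/2 (q(p, E) = -E*E/2 = -E**2/2)
c(q(-2, 2 + 5))**2 = (-(2 + 5)**2/2)**2 = (-1/2*7**2)**2 = (-1/2*49)**2 = (-49/2)**2 = 2401/4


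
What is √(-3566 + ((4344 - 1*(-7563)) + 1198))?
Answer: √9539 ≈ 97.668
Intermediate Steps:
√(-3566 + ((4344 - 1*(-7563)) + 1198)) = √(-3566 + ((4344 + 7563) + 1198)) = √(-3566 + (11907 + 1198)) = √(-3566 + 13105) = √9539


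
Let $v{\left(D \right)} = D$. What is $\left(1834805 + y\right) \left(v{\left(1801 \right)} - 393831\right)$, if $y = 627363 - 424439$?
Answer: $-798850899870$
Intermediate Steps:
$y = 202924$ ($y = 627363 - 424439 = 202924$)
$\left(1834805 + y\right) \left(v{\left(1801 \right)} - 393831\right) = \left(1834805 + 202924\right) \left(1801 - 393831\right) = 2037729 \left(-392030\right) = -798850899870$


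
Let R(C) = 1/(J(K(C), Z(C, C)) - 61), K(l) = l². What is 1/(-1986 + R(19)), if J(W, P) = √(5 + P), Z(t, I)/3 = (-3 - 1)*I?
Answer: -7832845/15556151317 + I*√223/15556151317 ≈ -0.00050352 + 9.5995e-10*I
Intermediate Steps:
Z(t, I) = -12*I (Z(t, I) = 3*((-3 - 1)*I) = 3*(-4*I) = -12*I)
R(C) = 1/(-61 + √(5 - 12*C)) (R(C) = 1/(√(5 - 12*C) - 61) = 1/(-61 + √(5 - 12*C)))
1/(-1986 + R(19)) = 1/(-1986 + 1/(-61 + √(5 - 12*19))) = 1/(-1986 + 1/(-61 + √(5 - 228))) = 1/(-1986 + 1/(-61 + √(-223))) = 1/(-1986 + 1/(-61 + I*√223))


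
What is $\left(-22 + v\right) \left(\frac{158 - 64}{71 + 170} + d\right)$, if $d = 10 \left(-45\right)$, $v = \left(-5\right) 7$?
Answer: $\frac{6176292}{241} \approx 25628.0$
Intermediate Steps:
$v = -35$
$d = -450$
$\left(-22 + v\right) \left(\frac{158 - 64}{71 + 170} + d\right) = \left(-22 - 35\right) \left(\frac{158 - 64}{71 + 170} - 450\right) = - 57 \left(\frac{94}{241} - 450\right) = \left(-57\right) \left(- \frac{108356}{241}\right) = \frac{6176292}{241}$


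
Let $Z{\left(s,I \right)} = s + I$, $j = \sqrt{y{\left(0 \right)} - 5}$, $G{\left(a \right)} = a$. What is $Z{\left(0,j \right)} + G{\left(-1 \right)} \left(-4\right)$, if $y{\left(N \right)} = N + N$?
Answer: $4 + i \sqrt{5} \approx 4.0 + 2.2361 i$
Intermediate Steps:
$y{\left(N \right)} = 2 N$
$j = i \sqrt{5}$ ($j = \sqrt{2 \cdot 0 - 5} = \sqrt{0 - 5} = \sqrt{-5} = i \sqrt{5} \approx 2.2361 i$)
$Z{\left(s,I \right)} = I + s$
$Z{\left(0,j \right)} + G{\left(-1 \right)} \left(-4\right) = \left(i \sqrt{5} + 0\right) - -4 = i \sqrt{5} + 4 = 4 + i \sqrt{5}$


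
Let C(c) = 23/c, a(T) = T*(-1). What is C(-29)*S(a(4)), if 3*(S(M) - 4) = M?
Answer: -184/87 ≈ -2.1149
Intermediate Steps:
a(T) = -T
S(M) = 4 + M/3
C(-29)*S(a(4)) = (23/(-29))*(4 + (-1*4)/3) = (23*(-1/29))*(4 + (⅓)*(-4)) = -23*(4 - 4/3)/29 = -23/29*8/3 = -184/87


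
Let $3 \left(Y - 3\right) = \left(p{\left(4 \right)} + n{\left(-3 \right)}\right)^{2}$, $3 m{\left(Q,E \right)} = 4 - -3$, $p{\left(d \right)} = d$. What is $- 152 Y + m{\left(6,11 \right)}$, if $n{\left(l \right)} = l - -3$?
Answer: $- \frac{3793}{3} \approx -1264.3$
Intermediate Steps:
$n{\left(l \right)} = 3 + l$ ($n{\left(l \right)} = l + 3 = 3 + l$)
$m{\left(Q,E \right)} = \frac{7}{3}$ ($m{\left(Q,E \right)} = \frac{4 - -3}{3} = \frac{4 + 3}{3} = \frac{1}{3} \cdot 7 = \frac{7}{3}$)
$Y = \frac{25}{3}$ ($Y = 3 + \frac{\left(4 + \left(3 - 3\right)\right)^{2}}{3} = 3 + \frac{\left(4 + 0\right)^{2}}{3} = 3 + \frac{4^{2}}{3} = 3 + \frac{1}{3} \cdot 16 = 3 + \frac{16}{3} = \frac{25}{3} \approx 8.3333$)
$- 152 Y + m{\left(6,11 \right)} = \left(-152\right) \frac{25}{3} + \frac{7}{3} = - \frac{3800}{3} + \frac{7}{3} = - \frac{3793}{3}$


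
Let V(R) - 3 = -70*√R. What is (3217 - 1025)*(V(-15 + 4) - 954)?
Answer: -2084592 - 153440*I*√11 ≈ -2.0846e+6 - 5.089e+5*I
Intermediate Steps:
V(R) = 3 - 70*√R
(3217 - 1025)*(V(-15 + 4) - 954) = (3217 - 1025)*((3 - 70*√(-15 + 4)) - 954) = 2192*((3 - 70*I*√11) - 954) = 2192*(-951 - 70*I*√11) = -2084592 - 153440*I*√11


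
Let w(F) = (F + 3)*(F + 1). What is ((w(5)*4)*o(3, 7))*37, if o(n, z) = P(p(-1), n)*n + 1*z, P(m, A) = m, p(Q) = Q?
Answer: 28416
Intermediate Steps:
w(F) = (1 + F)*(3 + F) (w(F) = (3 + F)*(1 + F) = (1 + F)*(3 + F))
o(n, z) = z - n (o(n, z) = -n + 1*z = -n + z = z - n)
((w(5)*4)*o(3, 7))*37 = (((3 + 5² + 4*5)*4)*(7 - 1*3))*37 = (((3 + 25 + 20)*4)*(7 - 3))*37 = ((48*4)*4)*37 = (192*4)*37 = 768*37 = 28416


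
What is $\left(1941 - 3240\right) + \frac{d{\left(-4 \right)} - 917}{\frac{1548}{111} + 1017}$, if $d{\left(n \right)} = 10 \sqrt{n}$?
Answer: $- \frac{49584284}{38145} + \frac{148 i}{7629} \approx -1299.9 + 0.0194 i$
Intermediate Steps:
$\left(1941 - 3240\right) + \frac{d{\left(-4 \right)} - 917}{\frac{1548}{111} + 1017} = \left(1941 - 3240\right) + \frac{10 \sqrt{-4} - 917}{\frac{1548}{111} + 1017} = -1299 + \frac{10 \cdot 2 i - 917}{1548 \cdot \frac{1}{111} + 1017} = -1299 + \frac{20 i - 917}{\frac{516}{37} + 1017} = -1299 + \frac{-917 + 20 i}{\frac{38145}{37}} = -1299 + \left(-917 + 20 i\right) \frac{37}{38145} = -1299 - \left(\frac{33929}{38145} - \frac{148 i}{7629}\right) = - \frac{49584284}{38145} + \frac{148 i}{7629}$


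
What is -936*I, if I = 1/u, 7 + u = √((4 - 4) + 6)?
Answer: 6552/43 + 936*√6/43 ≈ 205.69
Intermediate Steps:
u = -7 + √6 (u = -7 + √((4 - 4) + 6) = -7 + √(0 + 6) = -7 + √6 ≈ -4.5505)
I = 1/(-7 + √6) ≈ -0.21976
-936*I = -936*(-7/43 - √6/43) = 6552/43 + 936*√6/43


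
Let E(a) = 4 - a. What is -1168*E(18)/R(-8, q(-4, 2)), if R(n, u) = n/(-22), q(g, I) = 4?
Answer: 44968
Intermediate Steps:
R(n, u) = -n/22 (R(n, u) = n*(-1/22) = -n/22)
-1168*E(18)/R(-8, q(-4, 2)) = -1168*(4 - 1*18)/((-1/22*(-8))) = -1168*(4 - 18)/4/11 = -(-16352)*11/4 = -1168*(-77/2) = 44968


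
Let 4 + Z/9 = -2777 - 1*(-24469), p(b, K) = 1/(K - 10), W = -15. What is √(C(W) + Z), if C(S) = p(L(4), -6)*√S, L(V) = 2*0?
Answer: √(3123072 - I*√15)/4 ≈ 441.81 - 0.00027395*I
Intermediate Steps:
L(V) = 0
p(b, K) = 1/(-10 + K)
Z = 195192 (Z = -36 + 9*(-2777 - 1*(-24469)) = -36 + 9*(-2777 + 24469) = -36 + 9*21692 = -36 + 195228 = 195192)
C(S) = -√S/16 (C(S) = √S/(-10 - 6) = √S/(-16) = -√S/16)
√(C(W) + Z) = √(-I*√15/16 + 195192) = √(195192 - I*√15/16)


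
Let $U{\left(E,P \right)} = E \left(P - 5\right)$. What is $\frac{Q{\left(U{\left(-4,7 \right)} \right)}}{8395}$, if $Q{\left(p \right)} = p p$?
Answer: $\frac{64}{8395} \approx 0.0076236$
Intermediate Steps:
$U{\left(E,P \right)} = E \left(-5 + P\right)$
$Q{\left(p \right)} = p^{2}$
$\frac{Q{\left(U{\left(-4,7 \right)} \right)}}{8395} = \frac{\left(- 4 \left(-5 + 7\right)\right)^{2}}{8395} = \left(\left(-4\right) 2\right)^{2} \cdot \frac{1}{8395} = \left(-8\right)^{2} \cdot \frac{1}{8395} = 64 \cdot \frac{1}{8395} = \frac{64}{8395}$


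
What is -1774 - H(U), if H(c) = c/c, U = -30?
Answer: -1775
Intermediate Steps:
H(c) = 1
-1774 - H(U) = -1774 - 1*1 = -1774 - 1 = -1775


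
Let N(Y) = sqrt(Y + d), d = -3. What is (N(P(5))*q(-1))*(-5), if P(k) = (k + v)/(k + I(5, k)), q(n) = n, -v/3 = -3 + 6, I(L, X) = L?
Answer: I*sqrt(85) ≈ 9.2195*I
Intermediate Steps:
v = -9 (v = -3*(-3 + 6) = -3*3 = -9)
P(k) = (-9 + k)/(5 + k) (P(k) = (k - 9)/(k + 5) = (-9 + k)/(5 + k))
N(Y) = sqrt(-3 + Y) (N(Y) = sqrt(Y - 3) = sqrt(-3 + Y))
(N(P(5))*q(-1))*(-5) = (sqrt(-3 + (-9 + 5)/(5 + 5))*(-1))*(-5) = (sqrt(-3 - 4/10)*(-1))*(-5) = (sqrt(-3 + (1/10)*(-4))*(-1))*(-5) = (sqrt(-3 - 2/5)*(-1))*(-5) = (sqrt(-17/5)*(-1))*(-5) = ((I*sqrt(85)/5)*(-1))*(-5) = -I*sqrt(85)/5*(-5) = I*sqrt(85)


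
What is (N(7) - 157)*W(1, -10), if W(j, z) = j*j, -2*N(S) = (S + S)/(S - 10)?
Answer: -464/3 ≈ -154.67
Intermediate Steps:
N(S) = -S/(-10 + S) (N(S) = -(S + S)/(2*(S - 10)) = -2*S/(2*(-10 + S)) = -S/(-10 + S))
W(j, z) = j**2
(N(7) - 157)*W(1, -10) = (-1*7/(-10 + 7) - 157)*1**2 = (-1*7/(-3) - 157)*1 = (-1*7*(-1/3) - 157)*1 = (7/3 - 157)*1 = -464/3*1 = -464/3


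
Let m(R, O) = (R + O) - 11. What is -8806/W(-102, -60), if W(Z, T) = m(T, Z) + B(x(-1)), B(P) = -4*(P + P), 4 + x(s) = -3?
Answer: 8806/117 ≈ 75.265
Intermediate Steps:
m(R, O) = -11 + O + R (m(R, O) = (O + R) - 11 = -11 + O + R)
x(s) = -7 (x(s) = -4 - 3 = -7)
B(P) = -8*P
W(Z, T) = 45 + T + Z (W(Z, T) = (-11 + Z + T) - 8*(-7) = (-11 + T + Z) + 56 = 45 + T + Z)
-8806/W(-102, -60) = -8806/(45 - 60 - 102) = -8806/(-117) = -8806*(-1/117) = 8806/117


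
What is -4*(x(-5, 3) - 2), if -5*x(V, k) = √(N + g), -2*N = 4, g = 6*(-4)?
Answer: 8 + 4*I*√26/5 ≈ 8.0 + 4.0792*I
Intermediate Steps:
g = -24
N = -2 (N = -½*4 = -2)
x(V, k) = -I*√26/5 (x(V, k) = -√(-2 - 24)/5 = -I*√26/5)
-4*(x(-5, 3) - 2) = -4*(-I*√26/5 - 2) = -4*(-2 - I*√26/5) = 8 + 4*I*√26/5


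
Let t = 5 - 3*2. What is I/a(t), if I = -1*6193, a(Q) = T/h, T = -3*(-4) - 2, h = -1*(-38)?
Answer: -117667/5 ≈ -23533.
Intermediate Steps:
h = 38
T = 10 (T = 12 - 2 = 10)
t = -1 (t = 5 - 6 = -1)
a(Q) = 5/19 (a(Q) = 10/38 = 10*(1/38) = 5/19)
I = -6193
I/a(t) = -6193/5/19 = -6193*19/5 = -117667/5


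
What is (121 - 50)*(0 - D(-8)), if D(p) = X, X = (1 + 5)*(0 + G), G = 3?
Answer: -1278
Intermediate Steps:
X = 18 (X = (1 + 5)*(0 + 3) = 6*3 = 18)
D(p) = 18
(121 - 50)*(0 - D(-8)) = (121 - 50)*(0 - 1*18) = 71*(0 - 18) = 71*(-18) = -1278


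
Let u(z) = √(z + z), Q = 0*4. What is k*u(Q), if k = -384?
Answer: 0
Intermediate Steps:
Q = 0
u(z) = √2*√z (u(z) = √(2*z) = √2*√z)
k*u(Q) = -384*√2*√0 = -384*√2*0 = -384*0 = 0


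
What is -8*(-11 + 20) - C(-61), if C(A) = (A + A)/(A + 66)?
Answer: -238/5 ≈ -47.600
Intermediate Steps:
C(A) = 2*A/(66 + A) (C(A) = (2*A)/(66 + A) = 2*A/(66 + A))
-8*(-11 + 20) - C(-61) = -8*(-11 + 20) - 2*(-61)/(66 - 61) = -8*9 - 2*(-61)/5 = -72 - 2*(-61)/5 = -72 - 1*(-122/5) = -72 + 122/5 = -238/5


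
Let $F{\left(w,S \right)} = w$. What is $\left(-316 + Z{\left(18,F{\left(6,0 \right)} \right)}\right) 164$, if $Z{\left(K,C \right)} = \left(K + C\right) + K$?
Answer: $-44936$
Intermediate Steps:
$Z{\left(K,C \right)} = C + 2 K$ ($Z{\left(K,C \right)} = \left(C + K\right) + K = C + 2 K$)
$\left(-316 + Z{\left(18,F{\left(6,0 \right)} \right)}\right) 164 = \left(-316 + \left(6 + 2 \cdot 18\right)\right) 164 = \left(-316 + \left(6 + 36\right)\right) 164 = \left(-316 + 42\right) 164 = \left(-274\right) 164 = -44936$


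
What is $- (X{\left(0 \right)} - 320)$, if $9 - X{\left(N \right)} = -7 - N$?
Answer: $304$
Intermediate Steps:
$X{\left(N \right)} = 16 + N$ ($X{\left(N \right)} = 9 - \left(-7 - N\right) = 9 + \left(7 + N\right) = 16 + N$)
$- (X{\left(0 \right)} - 320) = - (\left(16 + 0\right) - 320) = - (16 - 320) = \left(-1\right) \left(-304\right) = 304$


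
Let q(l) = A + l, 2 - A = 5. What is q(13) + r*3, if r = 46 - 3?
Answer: 139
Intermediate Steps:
A = -3 (A = 2 - 1*5 = 2 - 5 = -3)
r = 43
q(l) = -3 + l
q(13) + r*3 = (-3 + 13) + 43*3 = 10 + 129 = 139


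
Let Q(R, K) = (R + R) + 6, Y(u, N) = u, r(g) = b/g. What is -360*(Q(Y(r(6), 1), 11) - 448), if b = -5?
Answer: 159720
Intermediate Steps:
r(g) = -5/g
Q(R, K) = 6 + 2*R (Q(R, K) = 2*R + 6 = 6 + 2*R)
-360*(Q(Y(r(6), 1), 11) - 448) = -360*((6 + 2*(-5/6)) - 448) = -360*((6 + 2*(-5*⅙)) - 448) = -360*((6 + 2*(-⅚)) - 448) = -360*((6 - 5/3) - 448) = -360*(13/3 - 448) = -360*(-1331/3) = 159720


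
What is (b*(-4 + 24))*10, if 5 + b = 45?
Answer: 8000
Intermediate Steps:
b = 40 (b = -5 + 45 = 40)
(b*(-4 + 24))*10 = (40*(-4 + 24))*10 = (40*20)*10 = 800*10 = 8000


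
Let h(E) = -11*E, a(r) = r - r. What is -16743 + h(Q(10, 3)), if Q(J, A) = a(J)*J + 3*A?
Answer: -16842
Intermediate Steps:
a(r) = 0
Q(J, A) = 3*A (Q(J, A) = 0*J + 3*A = 0 + 3*A = 3*A)
-16743 + h(Q(10, 3)) = -16743 - 33*3 = -16743 - 11*9 = -16743 - 99 = -16842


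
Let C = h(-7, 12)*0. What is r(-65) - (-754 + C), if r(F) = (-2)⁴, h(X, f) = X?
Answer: 770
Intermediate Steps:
C = 0 (C = -7*0 = 0)
r(F) = 16
r(-65) - (-754 + C) = 16 - (-754 + 0) = 16 - 1*(-754) = 16 + 754 = 770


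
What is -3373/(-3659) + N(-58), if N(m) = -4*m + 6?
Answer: 874215/3659 ≈ 238.92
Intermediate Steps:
N(m) = 6 - 4*m
-3373/(-3659) + N(-58) = -3373/(-3659) + (6 - 4*(-58)) = -3373*(-1/3659) + (6 + 232) = 3373/3659 + 238 = 874215/3659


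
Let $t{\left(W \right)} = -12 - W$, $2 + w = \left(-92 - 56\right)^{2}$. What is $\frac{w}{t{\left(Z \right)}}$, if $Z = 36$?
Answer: $- \frac{10951}{24} \approx -456.29$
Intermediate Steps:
$w = 21902$ ($w = -2 + \left(-92 - 56\right)^{2} = -2 + \left(-148\right)^{2} = -2 + 21904 = 21902$)
$\frac{w}{t{\left(Z \right)}} = \frac{21902}{-12 - 36} = \frac{21902}{-48} = 21902 \left(- \frac{1}{48}\right) = - \frac{10951}{24}$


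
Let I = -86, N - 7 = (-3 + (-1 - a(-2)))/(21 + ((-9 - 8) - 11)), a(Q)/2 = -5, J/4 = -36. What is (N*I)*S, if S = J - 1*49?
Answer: 713714/7 ≈ 1.0196e+5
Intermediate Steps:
J = -144 (J = 4*(-36) = -144)
a(Q) = -10 (a(Q) = 2*(-5) = -10)
N = 43/7 (N = 7 + (-3 + (-1 - 1*(-10)))/(21 + ((-9 - 8) - 11)) = 7 + (-3 + (-1 + 10))/(21 + (-17 - 11)) = 7 + (-3 + 9)/(21 - 28) = 7 + 6/(-7) = 7 + 6*(-⅐) = 7 - 6/7 = 43/7 ≈ 6.1429)
S = -193 (S = -144 - 1*49 = -144 - 49 = -193)
(N*I)*S = ((43/7)*(-86))*(-193) = -3698/7*(-193) = 713714/7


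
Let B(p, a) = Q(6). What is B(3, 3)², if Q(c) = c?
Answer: 36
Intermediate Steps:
B(p, a) = 6
B(3, 3)² = 6² = 36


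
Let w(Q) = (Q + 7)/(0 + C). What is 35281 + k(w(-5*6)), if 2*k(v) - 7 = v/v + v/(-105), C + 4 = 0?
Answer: 29639377/840 ≈ 35285.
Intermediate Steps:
C = -4 (C = -4 + 0 = -4)
w(Q) = -7/4 - Q/4 (w(Q) = (Q + 7)/(0 - 4) = (7 + Q)/(-4) = (7 + Q)*(-1/4) = -7/4 - Q/4)
k(v) = 4 - v/210 (k(v) = 7/2 + (v/v + v/(-105))/2 = 7/2 + (1 + v*(-1/105))/2 = 7/2 + (1 - v/105)/2 = 7/2 + (1/2 - v/210) = 4 - v/210)
35281 + k(w(-5*6)) = 35281 + (4 - (-7/4 - (-5)*6/4)/210) = 35281 + (4 - (-7/4 - 1/4*(-30))/210) = 35281 + (4 - (-7/4 + 15/2)/210) = 35281 + (4 - 1/210*23/4) = 35281 + (4 - 23/840) = 35281 + 3337/840 = 29639377/840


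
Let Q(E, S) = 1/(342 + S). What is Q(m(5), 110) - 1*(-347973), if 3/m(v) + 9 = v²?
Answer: 157283797/452 ≈ 3.4797e+5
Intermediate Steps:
m(v) = 3/(-9 + v²)
Q(m(5), 110) - 1*(-347973) = 1/(342 + 110) - 1*(-347973) = 1/452 + 347973 = 157283797/452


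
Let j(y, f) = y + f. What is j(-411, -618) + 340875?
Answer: 339846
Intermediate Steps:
j(y, f) = f + y
j(-411, -618) + 340875 = (-618 - 411) + 340875 = -1029 + 340875 = 339846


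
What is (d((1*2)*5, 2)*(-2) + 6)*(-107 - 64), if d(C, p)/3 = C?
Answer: 9234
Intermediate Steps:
d(C, p) = 3*C
(d((1*2)*5, 2)*(-2) + 6)*(-107 - 64) = ((3*((1*2)*5))*(-2) + 6)*(-107 - 64) = ((3*(2*5))*(-2) + 6)*(-171) = ((3*10)*(-2) + 6)*(-171) = (30*(-2) + 6)*(-171) = (-60 + 6)*(-171) = -54*(-171) = 9234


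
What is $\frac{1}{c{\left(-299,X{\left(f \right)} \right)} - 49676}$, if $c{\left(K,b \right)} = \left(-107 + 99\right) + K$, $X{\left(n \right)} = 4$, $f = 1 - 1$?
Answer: $- \frac{1}{49983} \approx -2.0007 \cdot 10^{-5}$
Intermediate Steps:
$f = 0$
$c{\left(K,b \right)} = -8 + K$
$\frac{1}{c{\left(-299,X{\left(f \right)} \right)} - 49676} = \frac{1}{\left(-8 - 299\right) - 49676} = \frac{1}{-307 - 49676} = \frac{1}{-49983} = - \frac{1}{49983}$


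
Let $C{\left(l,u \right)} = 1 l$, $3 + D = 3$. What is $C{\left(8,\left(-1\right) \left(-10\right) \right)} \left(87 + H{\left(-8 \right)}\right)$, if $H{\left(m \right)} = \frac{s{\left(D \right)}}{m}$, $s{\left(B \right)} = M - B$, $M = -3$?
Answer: $699$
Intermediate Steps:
$D = 0$ ($D = -3 + 3 = 0$)
$s{\left(B \right)} = -3 - B$
$H{\left(m \right)} = - \frac{3}{m}$ ($H{\left(m \right)} = \frac{-3 - 0}{m} = \frac{-3 + 0}{m} = - \frac{3}{m}$)
$C{\left(l,u \right)} = l$
$C{\left(8,\left(-1\right) \left(-10\right) \right)} \left(87 + H{\left(-8 \right)}\right) = 8 \left(87 - \frac{3}{-8}\right) = 8 \left(87 - - \frac{3}{8}\right) = 8 \left(87 + \frac{3}{8}\right) = 8 \cdot \frac{699}{8} = 699$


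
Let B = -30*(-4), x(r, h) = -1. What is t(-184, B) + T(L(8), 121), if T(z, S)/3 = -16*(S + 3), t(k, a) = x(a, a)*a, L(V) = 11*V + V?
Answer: -6072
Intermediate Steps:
L(V) = 12*V
B = 120
t(k, a) = -a
T(z, S) = -144 - 48*S (T(z, S) = 3*(-16*(S + 3)) = 3*(-16*(3 + S)) = 3*(-48 - 16*S) = -144 - 48*S)
t(-184, B) + T(L(8), 121) = -1*120 + (-144 - 48*121) = -120 + (-144 - 5808) = -120 - 5952 = -6072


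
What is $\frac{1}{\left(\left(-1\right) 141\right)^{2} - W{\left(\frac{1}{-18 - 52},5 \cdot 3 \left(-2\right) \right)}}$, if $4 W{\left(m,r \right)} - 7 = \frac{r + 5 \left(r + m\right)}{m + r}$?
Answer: $\frac{2101}{41763153} \approx 5.0307 \cdot 10^{-5}$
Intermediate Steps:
$W{\left(m,r \right)} = \frac{7}{4} + \frac{5 m + 6 r}{4 \left(m + r\right)}$ ($W{\left(m,r \right)} = \frac{7}{4} + \frac{\left(r + 5 \left(r + m\right)\right) \frac{1}{m + r}}{4} = \frac{7}{4} + \frac{\left(r + 5 \left(m + r\right)\right) \frac{1}{m + r}}{4} = \frac{7}{4} + \frac{\left(r + \left(5 m + 5 r\right)\right) \frac{1}{m + r}}{4} = \frac{7}{4} + \frac{\left(5 m + 6 r\right) \frac{1}{m + r}}{4} = \frac{7}{4} + \frac{\frac{1}{m + r} \left(5 m + 6 r\right)}{4} = \frac{7}{4} + \frac{5 m + 6 r}{4 \left(m + r\right)}$)
$\frac{1}{\left(\left(-1\right) 141\right)^{2} - W{\left(\frac{1}{-18 - 52},5 \cdot 3 \left(-2\right) \right)}} = \frac{1}{\left(\left(-1\right) 141\right)^{2} - \frac{\frac{3}{-18 - 52} + \frac{13 \cdot 5 \cdot 3 \left(-2\right)}{4}}{\frac{1}{-18 - 52} + 5 \cdot 3 \left(-2\right)}} = \frac{1}{\left(-141\right)^{2} - \frac{\frac{3}{-70} + \frac{13 \cdot 15 \left(-2\right)}{4}}{\frac{1}{-70} + 15 \left(-2\right)}} = \frac{1}{19881 - \frac{3 \left(- \frac{1}{70}\right) + \frac{13}{4} \left(-30\right)}{- \frac{1}{70} - 30}} = \frac{1}{19881 - \frac{- \frac{3}{70} - \frac{195}{2}}{- \frac{2101}{70}}} = \frac{1}{19881 - \left(- \frac{70}{2101}\right) \left(- \frac{3414}{35}\right)} = \frac{1}{19881 - \frac{6828}{2101}} = \frac{1}{\frac{41763153}{2101}} = \frac{2101}{41763153}$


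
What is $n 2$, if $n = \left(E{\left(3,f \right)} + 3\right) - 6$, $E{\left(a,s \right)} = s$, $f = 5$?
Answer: $4$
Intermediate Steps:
$n = 2$ ($n = \left(5 + 3\right) - 6 = 8 - 6 = 2$)
$n 2 = 2 \cdot 2 = 4$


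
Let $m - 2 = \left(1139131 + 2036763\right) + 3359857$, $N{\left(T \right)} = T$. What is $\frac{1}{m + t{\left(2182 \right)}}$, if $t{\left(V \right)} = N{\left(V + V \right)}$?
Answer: $\frac{1}{6540117} \approx 1.529 \cdot 10^{-7}$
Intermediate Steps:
$t{\left(V \right)} = 2 V$ ($t{\left(V \right)} = V + V = 2 V$)
$m = 6535753$ ($m = 2 + \left(\left(1139131 + 2036763\right) + 3359857\right) = 2 + \left(3175894 + 3359857\right) = 2 + 6535751 = 6535753$)
$\frac{1}{m + t{\left(2182 \right)}} = \frac{1}{6535753 + 2 \cdot 2182} = \frac{1}{6535753 + 4364} = \frac{1}{6540117}$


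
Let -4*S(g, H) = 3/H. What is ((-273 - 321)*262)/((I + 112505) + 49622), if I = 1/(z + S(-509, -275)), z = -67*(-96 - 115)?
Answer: -2420124806484/2521188826381 ≈ -0.95991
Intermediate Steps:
S(g, H) = -3/(4*H)
z = 14137 (z = -67*(-211) = 14137)
I = 1100/15550703 (I = 1/(14137 - ¾/(-275)) = 1/(14137 - ¾*(-1/275)) = 1/(14137 + 3/1100) = 1/(15550703/1100) = 1100/15550703 ≈ 7.0736e-5)
((-273 - 321)*262)/((I + 112505) + 49622) = ((-273 - 321)*262)/((1100/15550703 + 112505) + 49622) = (-594*262)/(1749531842115/15550703 + 49622) = -155628/2521188826381/15550703 = -155628*15550703/2521188826381 = -2420124806484/2521188826381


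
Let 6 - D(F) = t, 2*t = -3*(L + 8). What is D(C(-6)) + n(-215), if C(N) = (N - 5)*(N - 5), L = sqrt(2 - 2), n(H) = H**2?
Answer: 46243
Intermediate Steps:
L = 0 (L = sqrt(0) = 0)
C(N) = (-5 + N)**2 (C(N) = (-5 + N)*(-5 + N) = (-5 + N)**2)
t = -12 (t = (-3*(0 + 8))/2 = (-3*8)/2 = (1/2)*(-24) = -12)
D(F) = 18 (D(F) = 6 - 1*(-12) = 6 + 12 = 18)
D(C(-6)) + n(-215) = 18 + (-215)**2 = 18 + 46225 = 46243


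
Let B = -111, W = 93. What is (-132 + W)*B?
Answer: 4329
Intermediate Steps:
(-132 + W)*B = (-132 + 93)*(-111) = -39*(-111) = 4329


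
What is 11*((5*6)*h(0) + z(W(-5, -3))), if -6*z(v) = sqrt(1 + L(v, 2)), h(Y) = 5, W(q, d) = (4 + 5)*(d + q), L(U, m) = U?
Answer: 1650 - 11*I*sqrt(71)/6 ≈ 1650.0 - 15.448*I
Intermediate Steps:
W(q, d) = 9*d + 9*q (W(q, d) = 9*(d + q) = 9*d + 9*q)
z(v) = -sqrt(1 + v)/6
11*((5*6)*h(0) + z(W(-5, -3))) = 11*((5*6)*5 - sqrt(1 + (9*(-3) + 9*(-5)))/6) = 11*(30*5 - sqrt(1 + (-27 - 45))/6) = 11*(150 - sqrt(1 - 72)/6) = 11*(150 - I*sqrt(71)/6) = 1650 - 11*I*sqrt(71)/6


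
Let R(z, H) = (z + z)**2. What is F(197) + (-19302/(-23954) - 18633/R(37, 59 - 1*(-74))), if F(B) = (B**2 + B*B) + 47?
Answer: 5093570410015/65586052 ≈ 77662.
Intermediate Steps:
R(z, H) = 4*z**2 (R(z, H) = (2*z)**2 = 4*z**2)
F(B) = 47 + 2*B**2 (F(B) = (B**2 + B**2) + 47 = 2*B**2 + 47 = 47 + 2*B**2)
F(197) + (-19302/(-23954) - 18633/R(37, 59 - 1*(-74))) = (47 + 2*197**2) + (-19302/(-23954) - 18633/(4*37**2)) = (47 + 2*38809) + (-19302*(-1/23954) - 18633/(4*1369)) = (47 + 77618) + (9651/11977 - 18633/5476) = 77665 + (9651/11977 - 18633*1/5476) = 77665 + (9651/11977 - 18633/5476) = 77665 - 170318565/65586052 = 5093570410015/65586052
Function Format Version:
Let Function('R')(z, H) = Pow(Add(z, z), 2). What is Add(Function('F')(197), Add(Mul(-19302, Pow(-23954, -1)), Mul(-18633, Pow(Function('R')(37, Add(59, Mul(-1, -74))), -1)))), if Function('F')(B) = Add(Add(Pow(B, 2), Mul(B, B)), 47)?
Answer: Rational(5093570410015, 65586052) ≈ 77662.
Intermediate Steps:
Function('R')(z, H) = Mul(4, Pow(z, 2)) (Function('R')(z, H) = Pow(Mul(2, z), 2) = Mul(4, Pow(z, 2)))
Function('F')(B) = Add(47, Mul(2, Pow(B, 2))) (Function('F')(B) = Add(Add(Pow(B, 2), Pow(B, 2)), 47) = Add(Mul(2, Pow(B, 2)), 47) = Add(47, Mul(2, Pow(B, 2))))
Add(Function('F')(197), Add(Mul(-19302, Pow(-23954, -1)), Mul(-18633, Pow(Function('R')(37, Add(59, Mul(-1, -74))), -1)))) = Add(Add(47, Mul(2, Pow(197, 2))), Add(Mul(-19302, Pow(-23954, -1)), Mul(-18633, Pow(Mul(4, Pow(37, 2)), -1)))) = Add(Add(47, Mul(2, 38809)), Add(Mul(-19302, Rational(-1, 23954)), Mul(-18633, Pow(Mul(4, 1369), -1)))) = Add(Add(47, 77618), Add(Rational(9651, 11977), Mul(-18633, Pow(5476, -1)))) = Add(77665, Add(Rational(9651, 11977), Mul(-18633, Rational(1, 5476)))) = Add(77665, Add(Rational(9651, 11977), Rational(-18633, 5476))) = Add(77665, Rational(-170318565, 65586052)) = Rational(5093570410015, 65586052)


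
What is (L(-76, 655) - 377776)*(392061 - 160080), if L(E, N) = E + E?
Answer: -87672115368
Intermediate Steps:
L(E, N) = 2*E
(L(-76, 655) - 377776)*(392061 - 160080) = (2*(-76) - 377776)*(392061 - 160080) = (-152 - 377776)*231981 = -377928*231981 = -87672115368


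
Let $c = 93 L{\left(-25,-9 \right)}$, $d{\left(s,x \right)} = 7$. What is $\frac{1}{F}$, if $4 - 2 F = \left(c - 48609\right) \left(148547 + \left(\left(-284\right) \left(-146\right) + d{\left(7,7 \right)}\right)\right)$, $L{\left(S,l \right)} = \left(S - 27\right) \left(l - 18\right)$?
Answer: $- \frac{1}{7787222665} \approx -1.2842 \cdot 10^{-10}$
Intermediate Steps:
$L{\left(S,l \right)} = \left(-27 + S\right) \left(-18 + l\right)$
$c = 130572$ ($c = 93 \left(486 - -243 - -450 - -225\right) = 93 \left(486 + 243 + 450 + 225\right) = 93 \cdot 1404 = 130572$)
$F = -7787222665$ ($F = 2 - \frac{\left(130572 - 48609\right) \left(148547 + \left(\left(-284\right) \left(-146\right) + 7\right)\right)}{2} = 2 - \frac{81963 \left(148547 + \left(41464 + 7\right)\right)}{2} = 2 - \frac{81963 \left(148547 + 41471\right)}{2} = 2 - \frac{81963 \cdot 190018}{2} = 2 - 7787222667 = -7787222665$)
$\frac{1}{F} = \frac{1}{-7787222665} = - \frac{1}{7787222665}$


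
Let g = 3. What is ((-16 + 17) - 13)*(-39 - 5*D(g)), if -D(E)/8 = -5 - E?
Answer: 4308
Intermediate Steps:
D(E) = 40 + 8*E (D(E) = -8*(-5 - E) = 40 + 8*E)
((-16 + 17) - 13)*(-39 - 5*D(g)) = ((-16 + 17) - 13)*(-39 - 5*(40 + 8*3)) = (1 - 13)*(-39 - 5*(40 + 24)) = -12*(-39 - 5*64) = -12*(-39 - 320) = -12*(-359) = 4308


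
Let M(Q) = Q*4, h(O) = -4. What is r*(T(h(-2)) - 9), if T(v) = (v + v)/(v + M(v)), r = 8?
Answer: -344/5 ≈ -68.800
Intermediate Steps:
M(Q) = 4*Q
T(v) = ⅖ (T(v) = (v + v)/(v + 4*v) = (2*v)/((5*v)) = (2*v)*(1/(5*v)) = ⅖)
r*(T(h(-2)) - 9) = 8*(⅖ - 9) = 8*(-43/5) = -344/5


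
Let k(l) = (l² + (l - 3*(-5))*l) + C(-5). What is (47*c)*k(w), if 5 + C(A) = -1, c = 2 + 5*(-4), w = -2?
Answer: 23688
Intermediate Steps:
c = -18 (c = 2 - 20 = -18)
C(A) = -6 (C(A) = -5 - 1 = -6)
k(l) = -6 + l² + l*(15 + l) (k(l) = (l² + (l - 3*(-5))*l) - 6 = (l² + (l + 15)*l) - 6 = (l² + (15 + l)*l) - 6 = (l² + l*(15 + l)) - 6 = -6 + l² + l*(15 + l))
(47*c)*k(w) = (47*(-18))*(-6 + 2*(-2)² + 15*(-2)) = -846*(-6 + 2*4 - 30) = -846*(-6 + 8 - 30) = -846*(-28) = 23688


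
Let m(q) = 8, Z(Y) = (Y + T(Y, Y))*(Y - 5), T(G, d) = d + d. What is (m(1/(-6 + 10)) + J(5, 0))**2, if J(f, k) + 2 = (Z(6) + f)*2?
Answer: 2704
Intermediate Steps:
T(G, d) = 2*d
Z(Y) = 3*Y*(-5 + Y) (Z(Y) = (Y + 2*Y)*(Y - 5) = (3*Y)*(-5 + Y) = 3*Y*(-5 + Y))
J(f, k) = 34 + 2*f (J(f, k) = -2 + (3*6*(-5 + 6) + f)*2 = -2 + (3*6*1 + f)*2 = -2 + (18 + f)*2 = -2 + (36 + 2*f) = 34 + 2*f)
(m(1/(-6 + 10)) + J(5, 0))**2 = (8 + (34 + 2*5))**2 = (8 + (34 + 10))**2 = (8 + 44)**2 = 52**2 = 2704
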